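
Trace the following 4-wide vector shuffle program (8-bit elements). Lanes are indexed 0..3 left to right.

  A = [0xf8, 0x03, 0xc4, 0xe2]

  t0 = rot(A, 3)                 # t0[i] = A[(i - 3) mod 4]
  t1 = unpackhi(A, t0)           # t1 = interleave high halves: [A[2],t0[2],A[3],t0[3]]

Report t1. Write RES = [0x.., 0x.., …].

RES = [0xc4, 0xe2, 0xe2, 0xf8]

  t0: 03 c4 e2 f8
  t1: c4 e2 e2 f8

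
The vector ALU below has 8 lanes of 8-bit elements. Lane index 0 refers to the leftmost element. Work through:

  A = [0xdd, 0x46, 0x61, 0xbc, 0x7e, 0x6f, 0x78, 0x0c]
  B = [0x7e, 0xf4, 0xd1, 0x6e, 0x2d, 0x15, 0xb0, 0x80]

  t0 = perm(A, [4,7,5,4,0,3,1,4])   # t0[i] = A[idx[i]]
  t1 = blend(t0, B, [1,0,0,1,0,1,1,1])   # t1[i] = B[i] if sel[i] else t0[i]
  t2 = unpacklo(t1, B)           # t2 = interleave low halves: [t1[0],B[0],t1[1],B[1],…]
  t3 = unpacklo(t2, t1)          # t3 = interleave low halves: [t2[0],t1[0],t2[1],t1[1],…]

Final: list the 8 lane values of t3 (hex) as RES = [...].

RES = [ 0x7e  0x7e  0x7e  0x0c  0x0c  0x6f  0xf4  0x6e ]

→ t0 |7e|0c|6f|7e|dd|bc|46|7e|
→ t1 |7e|0c|6f|6e|dd|15|b0|80|
→ t2 |7e|7e|0c|f4|6f|d1|6e|6e|
→ t3 |7e|7e|7e|0c|0c|6f|f4|6e|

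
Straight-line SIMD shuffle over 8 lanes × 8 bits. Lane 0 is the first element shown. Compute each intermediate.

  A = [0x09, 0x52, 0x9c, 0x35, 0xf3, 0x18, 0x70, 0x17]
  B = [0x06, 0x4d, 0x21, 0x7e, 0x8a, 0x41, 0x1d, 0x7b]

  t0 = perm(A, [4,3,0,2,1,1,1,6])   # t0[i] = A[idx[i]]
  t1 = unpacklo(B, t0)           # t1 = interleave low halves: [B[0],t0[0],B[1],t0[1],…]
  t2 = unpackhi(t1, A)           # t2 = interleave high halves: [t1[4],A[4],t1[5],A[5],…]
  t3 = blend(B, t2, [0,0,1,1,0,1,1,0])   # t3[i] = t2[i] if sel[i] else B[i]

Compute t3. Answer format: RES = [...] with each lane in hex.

RES = [ 0x06  0x4d  0x09  0x18  0x8a  0x70  0x9c  0x7b ]

  t0: f3 35 09 9c 52 52 52 70
  t1: 06 f3 4d 35 21 09 7e 9c
  t2: 21 f3 09 18 7e 70 9c 17
  t3: 06 4d 09 18 8a 70 9c 7b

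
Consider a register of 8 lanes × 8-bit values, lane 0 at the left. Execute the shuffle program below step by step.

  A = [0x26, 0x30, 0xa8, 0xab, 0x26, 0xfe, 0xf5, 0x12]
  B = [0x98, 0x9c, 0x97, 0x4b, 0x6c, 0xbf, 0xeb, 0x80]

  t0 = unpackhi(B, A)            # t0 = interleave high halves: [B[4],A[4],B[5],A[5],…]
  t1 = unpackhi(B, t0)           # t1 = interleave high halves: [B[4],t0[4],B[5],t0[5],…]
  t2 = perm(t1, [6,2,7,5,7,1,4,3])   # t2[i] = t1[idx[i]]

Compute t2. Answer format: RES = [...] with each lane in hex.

→ t0 |6c|26|bf|fe|eb|f5|80|12|
→ t1 |6c|eb|bf|f5|eb|80|80|12|
→ t2 |80|bf|12|80|12|eb|eb|f5|

RES = [0x80, 0xbf, 0x12, 0x80, 0x12, 0xeb, 0xeb, 0xf5]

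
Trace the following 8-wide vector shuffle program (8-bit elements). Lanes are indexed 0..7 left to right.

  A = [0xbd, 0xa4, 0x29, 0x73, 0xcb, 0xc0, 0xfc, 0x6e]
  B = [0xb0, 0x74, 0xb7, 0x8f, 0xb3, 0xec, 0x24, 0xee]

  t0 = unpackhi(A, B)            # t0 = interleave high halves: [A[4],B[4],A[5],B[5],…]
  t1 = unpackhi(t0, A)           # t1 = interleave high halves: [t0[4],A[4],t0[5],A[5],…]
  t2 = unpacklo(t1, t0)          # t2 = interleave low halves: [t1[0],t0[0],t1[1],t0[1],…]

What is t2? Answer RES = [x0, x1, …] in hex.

RES = [0xfc, 0xcb, 0xcb, 0xb3, 0x24, 0xc0, 0xc0, 0xec]

  t0: cb b3 c0 ec fc 24 6e ee
  t1: fc cb 24 c0 6e fc ee 6e
  t2: fc cb cb b3 24 c0 c0 ec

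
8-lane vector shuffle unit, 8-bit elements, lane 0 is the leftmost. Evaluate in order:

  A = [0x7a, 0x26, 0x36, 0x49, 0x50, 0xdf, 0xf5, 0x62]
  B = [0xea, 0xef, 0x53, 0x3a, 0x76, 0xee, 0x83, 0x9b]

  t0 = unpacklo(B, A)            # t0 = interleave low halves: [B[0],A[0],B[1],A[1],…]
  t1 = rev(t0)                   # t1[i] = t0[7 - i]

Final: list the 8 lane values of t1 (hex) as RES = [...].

RES = [0x49, 0x3a, 0x36, 0x53, 0x26, 0xef, 0x7a, 0xea]

→ t0 |ea|7a|ef|26|53|36|3a|49|
→ t1 |49|3a|36|53|26|ef|7a|ea|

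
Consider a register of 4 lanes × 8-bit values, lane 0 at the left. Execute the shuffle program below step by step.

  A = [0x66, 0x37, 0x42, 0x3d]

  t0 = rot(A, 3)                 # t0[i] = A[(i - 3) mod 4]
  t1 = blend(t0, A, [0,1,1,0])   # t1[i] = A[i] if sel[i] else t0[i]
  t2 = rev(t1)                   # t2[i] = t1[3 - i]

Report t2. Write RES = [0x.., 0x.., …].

→ t0 |37|42|3d|66|
→ t1 |37|37|42|66|
→ t2 |66|42|37|37|

RES = [0x66, 0x42, 0x37, 0x37]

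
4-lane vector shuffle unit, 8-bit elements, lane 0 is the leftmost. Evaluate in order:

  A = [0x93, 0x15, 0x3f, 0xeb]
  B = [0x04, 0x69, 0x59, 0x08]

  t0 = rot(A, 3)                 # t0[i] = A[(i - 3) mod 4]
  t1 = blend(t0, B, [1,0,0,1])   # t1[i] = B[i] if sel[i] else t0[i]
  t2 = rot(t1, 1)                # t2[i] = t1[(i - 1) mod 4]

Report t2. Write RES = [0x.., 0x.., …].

→ t0 |15|3f|eb|93|
→ t1 |04|3f|eb|08|
→ t2 |08|04|3f|eb|

RES = [ 0x08  0x04  0x3f  0xeb ]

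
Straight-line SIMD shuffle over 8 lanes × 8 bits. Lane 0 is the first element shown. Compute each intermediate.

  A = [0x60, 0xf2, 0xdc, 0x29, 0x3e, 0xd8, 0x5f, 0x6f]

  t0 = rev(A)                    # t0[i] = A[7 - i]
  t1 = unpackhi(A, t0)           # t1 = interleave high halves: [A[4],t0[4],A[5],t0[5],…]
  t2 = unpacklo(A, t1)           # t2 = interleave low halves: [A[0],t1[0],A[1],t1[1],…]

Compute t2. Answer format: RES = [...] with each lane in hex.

  t0: 6f 5f d8 3e 29 dc f2 60
  t1: 3e 29 d8 dc 5f f2 6f 60
  t2: 60 3e f2 29 dc d8 29 dc

RES = [ 0x60  0x3e  0xf2  0x29  0xdc  0xd8  0x29  0xdc ]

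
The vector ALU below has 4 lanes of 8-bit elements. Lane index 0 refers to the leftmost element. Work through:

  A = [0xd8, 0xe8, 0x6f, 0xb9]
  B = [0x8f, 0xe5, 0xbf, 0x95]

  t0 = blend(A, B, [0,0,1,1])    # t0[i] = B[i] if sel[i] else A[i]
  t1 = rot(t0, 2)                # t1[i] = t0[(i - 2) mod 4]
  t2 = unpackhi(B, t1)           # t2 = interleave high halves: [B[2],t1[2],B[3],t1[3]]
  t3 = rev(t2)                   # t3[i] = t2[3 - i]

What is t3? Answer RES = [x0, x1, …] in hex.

RES = [ 0xe8  0x95  0xd8  0xbf ]

t0 = [0xd8, 0xe8, 0xbf, 0x95]
t1 = [0xbf, 0x95, 0xd8, 0xe8]
t2 = [0xbf, 0xd8, 0x95, 0xe8]
t3 = [0xe8, 0x95, 0xd8, 0xbf]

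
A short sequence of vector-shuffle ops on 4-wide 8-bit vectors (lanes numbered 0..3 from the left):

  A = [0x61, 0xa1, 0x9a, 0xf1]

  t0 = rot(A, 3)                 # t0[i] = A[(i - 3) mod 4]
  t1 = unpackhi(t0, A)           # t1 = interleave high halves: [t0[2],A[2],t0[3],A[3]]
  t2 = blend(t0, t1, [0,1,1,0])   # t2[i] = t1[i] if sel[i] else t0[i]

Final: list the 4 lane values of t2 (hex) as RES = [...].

RES = [0xa1, 0x9a, 0x61, 0x61]

  t0: a1 9a f1 61
  t1: f1 9a 61 f1
  t2: a1 9a 61 61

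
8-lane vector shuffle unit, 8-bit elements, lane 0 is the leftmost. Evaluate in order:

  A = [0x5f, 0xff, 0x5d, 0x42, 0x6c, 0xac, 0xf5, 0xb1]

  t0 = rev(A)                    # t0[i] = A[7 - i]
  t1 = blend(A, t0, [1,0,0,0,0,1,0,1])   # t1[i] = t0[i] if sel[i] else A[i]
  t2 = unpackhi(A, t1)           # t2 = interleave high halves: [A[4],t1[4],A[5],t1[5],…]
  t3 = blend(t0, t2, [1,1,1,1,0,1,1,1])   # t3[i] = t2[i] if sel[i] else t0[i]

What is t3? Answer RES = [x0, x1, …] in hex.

→ t0 |b1|f5|ac|6c|42|5d|ff|5f|
→ t1 |b1|ff|5d|42|6c|5d|f5|5f|
→ t2 |6c|6c|ac|5d|f5|f5|b1|5f|
→ t3 |6c|6c|ac|5d|42|f5|b1|5f|

RES = [0x6c, 0x6c, 0xac, 0x5d, 0x42, 0xf5, 0xb1, 0x5f]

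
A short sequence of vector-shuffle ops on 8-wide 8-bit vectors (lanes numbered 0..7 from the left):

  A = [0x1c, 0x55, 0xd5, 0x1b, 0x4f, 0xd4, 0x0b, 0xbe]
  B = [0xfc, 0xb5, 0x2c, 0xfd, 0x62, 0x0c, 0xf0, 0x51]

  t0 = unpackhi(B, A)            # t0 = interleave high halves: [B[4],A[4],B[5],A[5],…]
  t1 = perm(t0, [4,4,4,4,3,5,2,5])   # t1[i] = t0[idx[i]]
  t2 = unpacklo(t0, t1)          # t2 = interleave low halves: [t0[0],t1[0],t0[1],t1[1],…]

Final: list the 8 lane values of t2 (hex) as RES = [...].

t0 = [0x62, 0x4f, 0x0c, 0xd4, 0xf0, 0x0b, 0x51, 0xbe]
t1 = [0xf0, 0xf0, 0xf0, 0xf0, 0xd4, 0x0b, 0x0c, 0x0b]
t2 = [0x62, 0xf0, 0x4f, 0xf0, 0x0c, 0xf0, 0xd4, 0xf0]

RES = [0x62, 0xf0, 0x4f, 0xf0, 0x0c, 0xf0, 0xd4, 0xf0]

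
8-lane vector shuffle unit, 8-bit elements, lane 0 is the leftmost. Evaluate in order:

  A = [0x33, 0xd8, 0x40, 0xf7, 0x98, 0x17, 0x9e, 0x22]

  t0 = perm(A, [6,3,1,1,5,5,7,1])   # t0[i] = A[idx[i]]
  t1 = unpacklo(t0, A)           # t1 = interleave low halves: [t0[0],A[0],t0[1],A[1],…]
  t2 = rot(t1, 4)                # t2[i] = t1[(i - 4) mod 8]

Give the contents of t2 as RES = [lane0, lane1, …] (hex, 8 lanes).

t0 = [0x9e, 0xf7, 0xd8, 0xd8, 0x17, 0x17, 0x22, 0xd8]
t1 = [0x9e, 0x33, 0xf7, 0xd8, 0xd8, 0x40, 0xd8, 0xf7]
t2 = [0xd8, 0x40, 0xd8, 0xf7, 0x9e, 0x33, 0xf7, 0xd8]

RES = [0xd8, 0x40, 0xd8, 0xf7, 0x9e, 0x33, 0xf7, 0xd8]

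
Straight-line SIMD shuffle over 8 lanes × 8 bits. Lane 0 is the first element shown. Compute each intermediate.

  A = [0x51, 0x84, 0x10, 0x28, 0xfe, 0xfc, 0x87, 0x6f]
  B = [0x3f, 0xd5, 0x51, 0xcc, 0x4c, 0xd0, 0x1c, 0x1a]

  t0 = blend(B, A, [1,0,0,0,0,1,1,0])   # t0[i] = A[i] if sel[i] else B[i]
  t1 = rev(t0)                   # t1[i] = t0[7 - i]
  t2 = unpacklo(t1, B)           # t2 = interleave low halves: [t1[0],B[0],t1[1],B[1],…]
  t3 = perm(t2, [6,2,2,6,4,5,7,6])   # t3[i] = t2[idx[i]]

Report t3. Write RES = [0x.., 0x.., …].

→ t0 |51|d5|51|cc|4c|fc|87|1a|
→ t1 |1a|87|fc|4c|cc|51|d5|51|
→ t2 |1a|3f|87|d5|fc|51|4c|cc|
→ t3 |4c|87|87|4c|fc|51|cc|4c|

RES = [0x4c, 0x87, 0x87, 0x4c, 0xfc, 0x51, 0xcc, 0x4c]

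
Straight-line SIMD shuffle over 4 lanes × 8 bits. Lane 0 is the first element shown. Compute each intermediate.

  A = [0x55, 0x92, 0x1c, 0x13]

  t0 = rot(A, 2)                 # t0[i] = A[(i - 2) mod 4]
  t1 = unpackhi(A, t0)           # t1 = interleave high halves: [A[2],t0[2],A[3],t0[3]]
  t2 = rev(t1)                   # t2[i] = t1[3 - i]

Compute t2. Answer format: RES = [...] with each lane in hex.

RES = [ 0x92  0x13  0x55  0x1c ]

t0 = [0x1c, 0x13, 0x55, 0x92]
t1 = [0x1c, 0x55, 0x13, 0x92]
t2 = [0x92, 0x13, 0x55, 0x1c]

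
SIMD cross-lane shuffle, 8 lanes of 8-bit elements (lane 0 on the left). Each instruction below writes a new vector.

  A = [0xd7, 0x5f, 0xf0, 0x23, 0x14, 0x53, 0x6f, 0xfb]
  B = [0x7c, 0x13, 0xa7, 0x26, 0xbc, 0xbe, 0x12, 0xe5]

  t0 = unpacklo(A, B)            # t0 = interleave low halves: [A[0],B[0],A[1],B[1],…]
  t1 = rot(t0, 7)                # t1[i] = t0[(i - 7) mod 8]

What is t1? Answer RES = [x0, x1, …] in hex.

t0 = [0xd7, 0x7c, 0x5f, 0x13, 0xf0, 0xa7, 0x23, 0x26]
t1 = [0x7c, 0x5f, 0x13, 0xf0, 0xa7, 0x23, 0x26, 0xd7]

RES = [ 0x7c  0x5f  0x13  0xf0  0xa7  0x23  0x26  0xd7 ]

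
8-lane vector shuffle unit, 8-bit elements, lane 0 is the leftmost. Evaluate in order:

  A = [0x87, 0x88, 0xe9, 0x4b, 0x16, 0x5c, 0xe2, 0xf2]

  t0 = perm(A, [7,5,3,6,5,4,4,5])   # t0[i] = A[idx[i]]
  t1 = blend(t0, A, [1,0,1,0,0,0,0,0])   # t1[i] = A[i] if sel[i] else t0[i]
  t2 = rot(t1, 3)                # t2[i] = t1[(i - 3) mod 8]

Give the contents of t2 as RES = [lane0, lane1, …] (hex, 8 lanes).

RES = [ 0x16  0x16  0x5c  0x87  0x5c  0xe9  0xe2  0x5c ]

  t0: f2 5c 4b e2 5c 16 16 5c
  t1: 87 5c e9 e2 5c 16 16 5c
  t2: 16 16 5c 87 5c e9 e2 5c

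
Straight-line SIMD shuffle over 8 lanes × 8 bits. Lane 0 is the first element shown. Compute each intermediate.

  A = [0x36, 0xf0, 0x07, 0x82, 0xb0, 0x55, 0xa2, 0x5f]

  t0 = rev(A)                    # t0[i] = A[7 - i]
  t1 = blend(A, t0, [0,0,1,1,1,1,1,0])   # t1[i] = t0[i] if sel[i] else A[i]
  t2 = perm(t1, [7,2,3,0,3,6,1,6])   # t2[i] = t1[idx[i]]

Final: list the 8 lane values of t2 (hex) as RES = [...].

t0 = [0x5f, 0xa2, 0x55, 0xb0, 0x82, 0x07, 0xf0, 0x36]
t1 = [0x36, 0xf0, 0x55, 0xb0, 0x82, 0x07, 0xf0, 0x5f]
t2 = [0x5f, 0x55, 0xb0, 0x36, 0xb0, 0xf0, 0xf0, 0xf0]

RES = [ 0x5f  0x55  0xb0  0x36  0xb0  0xf0  0xf0  0xf0 ]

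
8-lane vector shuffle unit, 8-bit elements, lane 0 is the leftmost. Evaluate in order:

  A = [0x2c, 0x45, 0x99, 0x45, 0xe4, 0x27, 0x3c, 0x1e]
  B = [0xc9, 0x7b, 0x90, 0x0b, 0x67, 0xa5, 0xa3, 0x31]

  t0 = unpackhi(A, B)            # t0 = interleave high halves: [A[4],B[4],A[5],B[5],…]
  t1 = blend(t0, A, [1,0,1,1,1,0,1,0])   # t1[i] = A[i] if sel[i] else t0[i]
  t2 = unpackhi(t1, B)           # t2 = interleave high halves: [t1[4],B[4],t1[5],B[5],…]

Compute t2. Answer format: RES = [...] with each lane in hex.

→ t0 |e4|67|27|a5|3c|a3|1e|31|
→ t1 |2c|67|99|45|e4|a3|3c|31|
→ t2 |e4|67|a3|a5|3c|a3|31|31|

RES = [ 0xe4  0x67  0xa3  0xa5  0x3c  0xa3  0x31  0x31 ]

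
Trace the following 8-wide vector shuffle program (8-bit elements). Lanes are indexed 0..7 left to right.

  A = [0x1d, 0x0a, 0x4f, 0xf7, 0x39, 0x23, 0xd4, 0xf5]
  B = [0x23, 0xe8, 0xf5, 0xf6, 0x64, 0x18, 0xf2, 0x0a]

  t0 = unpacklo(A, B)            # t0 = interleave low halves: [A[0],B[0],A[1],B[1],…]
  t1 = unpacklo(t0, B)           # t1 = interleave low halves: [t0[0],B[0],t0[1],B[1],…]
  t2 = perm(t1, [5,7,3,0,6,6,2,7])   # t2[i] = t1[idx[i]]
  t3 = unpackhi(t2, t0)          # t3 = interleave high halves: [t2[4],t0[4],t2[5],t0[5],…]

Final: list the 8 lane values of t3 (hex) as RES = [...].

→ t0 |1d|23|0a|e8|4f|f5|f7|f6|
→ t1 |1d|23|23|e8|0a|f5|e8|f6|
→ t2 |f5|f6|e8|1d|e8|e8|23|f6|
→ t3 |e8|4f|e8|f5|23|f7|f6|f6|

RES = [ 0xe8  0x4f  0xe8  0xf5  0x23  0xf7  0xf6  0xf6 ]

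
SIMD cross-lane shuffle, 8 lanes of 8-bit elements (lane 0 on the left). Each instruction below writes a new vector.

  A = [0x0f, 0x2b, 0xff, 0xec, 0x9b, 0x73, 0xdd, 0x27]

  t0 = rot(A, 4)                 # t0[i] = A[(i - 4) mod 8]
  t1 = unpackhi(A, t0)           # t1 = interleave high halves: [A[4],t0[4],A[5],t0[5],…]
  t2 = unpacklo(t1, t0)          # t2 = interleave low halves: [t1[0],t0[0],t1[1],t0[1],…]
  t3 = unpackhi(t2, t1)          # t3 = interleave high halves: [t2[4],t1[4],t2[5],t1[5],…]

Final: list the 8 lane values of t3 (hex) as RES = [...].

RES = [ 0x73  0xdd  0xdd  0xff  0x2b  0x27  0x27  0xec ]

→ t0 |9b|73|dd|27|0f|2b|ff|ec|
→ t1 |9b|0f|73|2b|dd|ff|27|ec|
→ t2 |9b|9b|0f|73|73|dd|2b|27|
→ t3 |73|dd|dd|ff|2b|27|27|ec|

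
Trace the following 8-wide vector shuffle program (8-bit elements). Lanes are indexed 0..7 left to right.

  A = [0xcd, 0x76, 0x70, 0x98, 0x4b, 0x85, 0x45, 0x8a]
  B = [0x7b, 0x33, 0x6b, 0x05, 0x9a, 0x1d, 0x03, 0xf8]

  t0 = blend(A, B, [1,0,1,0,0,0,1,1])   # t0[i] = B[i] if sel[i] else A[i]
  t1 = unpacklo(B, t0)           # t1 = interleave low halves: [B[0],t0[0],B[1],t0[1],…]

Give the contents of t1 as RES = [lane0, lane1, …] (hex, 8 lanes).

RES = [ 0x7b  0x7b  0x33  0x76  0x6b  0x6b  0x05  0x98 ]

→ t0 |7b|76|6b|98|4b|85|03|f8|
→ t1 |7b|7b|33|76|6b|6b|05|98|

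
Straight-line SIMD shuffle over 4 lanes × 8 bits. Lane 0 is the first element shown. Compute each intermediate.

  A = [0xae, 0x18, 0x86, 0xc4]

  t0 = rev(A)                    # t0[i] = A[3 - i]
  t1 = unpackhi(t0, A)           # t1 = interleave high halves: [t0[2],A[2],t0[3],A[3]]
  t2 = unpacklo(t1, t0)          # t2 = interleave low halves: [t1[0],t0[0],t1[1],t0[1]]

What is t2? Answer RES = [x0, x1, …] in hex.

→ t0 |c4|86|18|ae|
→ t1 |18|86|ae|c4|
→ t2 |18|c4|86|86|

RES = [0x18, 0xc4, 0x86, 0x86]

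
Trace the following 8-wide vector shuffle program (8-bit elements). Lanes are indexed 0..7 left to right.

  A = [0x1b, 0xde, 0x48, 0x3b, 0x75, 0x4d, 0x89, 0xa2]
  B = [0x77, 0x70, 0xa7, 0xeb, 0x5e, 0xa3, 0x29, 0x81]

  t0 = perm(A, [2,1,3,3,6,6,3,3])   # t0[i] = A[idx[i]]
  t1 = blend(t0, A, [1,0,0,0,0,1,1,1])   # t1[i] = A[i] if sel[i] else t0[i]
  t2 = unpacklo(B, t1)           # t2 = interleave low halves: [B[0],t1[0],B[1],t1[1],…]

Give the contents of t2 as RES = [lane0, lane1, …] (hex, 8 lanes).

RES = [0x77, 0x1b, 0x70, 0xde, 0xa7, 0x3b, 0xeb, 0x3b]

t0 = [0x48, 0xde, 0x3b, 0x3b, 0x89, 0x89, 0x3b, 0x3b]
t1 = [0x1b, 0xde, 0x3b, 0x3b, 0x89, 0x4d, 0x89, 0xa2]
t2 = [0x77, 0x1b, 0x70, 0xde, 0xa7, 0x3b, 0xeb, 0x3b]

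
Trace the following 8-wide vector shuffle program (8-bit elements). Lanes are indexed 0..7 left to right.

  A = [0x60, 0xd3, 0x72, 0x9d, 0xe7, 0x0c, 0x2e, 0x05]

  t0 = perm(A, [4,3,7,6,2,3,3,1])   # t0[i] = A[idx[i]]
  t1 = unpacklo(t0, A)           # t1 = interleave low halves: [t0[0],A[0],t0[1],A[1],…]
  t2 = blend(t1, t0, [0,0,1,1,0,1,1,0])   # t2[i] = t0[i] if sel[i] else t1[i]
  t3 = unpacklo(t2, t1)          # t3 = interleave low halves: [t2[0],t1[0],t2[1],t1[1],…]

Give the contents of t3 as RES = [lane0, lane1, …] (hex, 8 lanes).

RES = [ 0xe7  0xe7  0x60  0x60  0x05  0x9d  0x2e  0xd3 ]

→ t0 |e7|9d|05|2e|72|9d|9d|d3|
→ t1 |e7|60|9d|d3|05|72|2e|9d|
→ t2 |e7|60|05|2e|05|9d|9d|9d|
→ t3 |e7|e7|60|60|05|9d|2e|d3|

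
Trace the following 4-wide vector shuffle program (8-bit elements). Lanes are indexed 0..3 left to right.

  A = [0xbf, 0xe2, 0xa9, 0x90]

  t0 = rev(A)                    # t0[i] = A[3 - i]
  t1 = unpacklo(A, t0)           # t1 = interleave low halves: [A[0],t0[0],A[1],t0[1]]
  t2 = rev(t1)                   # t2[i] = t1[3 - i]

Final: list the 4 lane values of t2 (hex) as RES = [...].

RES = [0xa9, 0xe2, 0x90, 0xbf]

  t0: 90 a9 e2 bf
  t1: bf 90 e2 a9
  t2: a9 e2 90 bf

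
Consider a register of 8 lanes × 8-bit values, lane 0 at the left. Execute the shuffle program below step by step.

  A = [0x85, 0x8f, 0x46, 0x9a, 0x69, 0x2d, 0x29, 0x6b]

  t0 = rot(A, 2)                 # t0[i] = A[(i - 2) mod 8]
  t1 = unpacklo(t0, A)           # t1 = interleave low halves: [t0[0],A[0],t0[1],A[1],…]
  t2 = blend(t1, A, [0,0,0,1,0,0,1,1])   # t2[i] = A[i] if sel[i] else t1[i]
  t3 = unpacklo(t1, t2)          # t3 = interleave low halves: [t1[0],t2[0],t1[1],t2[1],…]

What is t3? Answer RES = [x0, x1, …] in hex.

  t0: 29 6b 85 8f 46 9a 69 2d
  t1: 29 85 6b 8f 85 46 8f 9a
  t2: 29 85 6b 9a 85 46 29 6b
  t3: 29 29 85 85 6b 6b 8f 9a

RES = [0x29, 0x29, 0x85, 0x85, 0x6b, 0x6b, 0x8f, 0x9a]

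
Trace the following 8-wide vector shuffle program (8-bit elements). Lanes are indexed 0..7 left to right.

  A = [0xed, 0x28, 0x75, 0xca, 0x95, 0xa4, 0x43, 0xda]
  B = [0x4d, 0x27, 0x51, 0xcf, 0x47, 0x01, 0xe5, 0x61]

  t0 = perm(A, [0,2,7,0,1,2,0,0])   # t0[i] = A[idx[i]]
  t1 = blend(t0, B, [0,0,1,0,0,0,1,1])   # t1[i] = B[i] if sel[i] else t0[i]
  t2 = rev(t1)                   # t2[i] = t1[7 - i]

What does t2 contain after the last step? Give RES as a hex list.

→ t0 |ed|75|da|ed|28|75|ed|ed|
→ t1 |ed|75|51|ed|28|75|e5|61|
→ t2 |61|e5|75|28|ed|51|75|ed|

RES = [ 0x61  0xe5  0x75  0x28  0xed  0x51  0x75  0xed ]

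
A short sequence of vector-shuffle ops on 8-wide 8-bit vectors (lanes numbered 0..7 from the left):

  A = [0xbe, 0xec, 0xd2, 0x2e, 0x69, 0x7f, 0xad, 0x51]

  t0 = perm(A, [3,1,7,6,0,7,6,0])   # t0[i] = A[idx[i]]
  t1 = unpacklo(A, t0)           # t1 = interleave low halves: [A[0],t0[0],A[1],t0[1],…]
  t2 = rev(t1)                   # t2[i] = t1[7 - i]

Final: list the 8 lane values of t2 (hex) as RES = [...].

RES = [ 0xad  0x2e  0x51  0xd2  0xec  0xec  0x2e  0xbe ]

t0 = [0x2e, 0xec, 0x51, 0xad, 0xbe, 0x51, 0xad, 0xbe]
t1 = [0xbe, 0x2e, 0xec, 0xec, 0xd2, 0x51, 0x2e, 0xad]
t2 = [0xad, 0x2e, 0x51, 0xd2, 0xec, 0xec, 0x2e, 0xbe]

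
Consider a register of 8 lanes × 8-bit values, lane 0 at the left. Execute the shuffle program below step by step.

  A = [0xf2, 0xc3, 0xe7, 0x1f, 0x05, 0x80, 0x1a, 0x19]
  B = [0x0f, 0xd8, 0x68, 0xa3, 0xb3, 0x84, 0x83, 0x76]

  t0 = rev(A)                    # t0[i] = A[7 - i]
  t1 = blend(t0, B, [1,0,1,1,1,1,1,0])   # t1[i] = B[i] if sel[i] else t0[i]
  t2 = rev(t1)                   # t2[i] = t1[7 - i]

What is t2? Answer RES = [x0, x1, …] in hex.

RES = [ 0xf2  0x83  0x84  0xb3  0xa3  0x68  0x1a  0x0f ]

→ t0 |19|1a|80|05|1f|e7|c3|f2|
→ t1 |0f|1a|68|a3|b3|84|83|f2|
→ t2 |f2|83|84|b3|a3|68|1a|0f|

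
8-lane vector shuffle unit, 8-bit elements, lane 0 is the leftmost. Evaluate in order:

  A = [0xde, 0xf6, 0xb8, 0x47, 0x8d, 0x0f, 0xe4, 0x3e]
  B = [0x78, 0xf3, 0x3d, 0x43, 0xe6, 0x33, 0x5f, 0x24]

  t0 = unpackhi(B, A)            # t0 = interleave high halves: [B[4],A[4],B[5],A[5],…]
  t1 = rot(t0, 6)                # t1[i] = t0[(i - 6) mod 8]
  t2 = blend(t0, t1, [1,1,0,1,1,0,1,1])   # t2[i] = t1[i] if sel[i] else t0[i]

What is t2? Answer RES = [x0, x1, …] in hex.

RES = [ 0x33  0x0f  0x33  0xe4  0x24  0xe4  0xe6  0x8d ]

t0 = [0xe6, 0x8d, 0x33, 0x0f, 0x5f, 0xe4, 0x24, 0x3e]
t1 = [0x33, 0x0f, 0x5f, 0xe4, 0x24, 0x3e, 0xe6, 0x8d]
t2 = [0x33, 0x0f, 0x33, 0xe4, 0x24, 0xe4, 0xe6, 0x8d]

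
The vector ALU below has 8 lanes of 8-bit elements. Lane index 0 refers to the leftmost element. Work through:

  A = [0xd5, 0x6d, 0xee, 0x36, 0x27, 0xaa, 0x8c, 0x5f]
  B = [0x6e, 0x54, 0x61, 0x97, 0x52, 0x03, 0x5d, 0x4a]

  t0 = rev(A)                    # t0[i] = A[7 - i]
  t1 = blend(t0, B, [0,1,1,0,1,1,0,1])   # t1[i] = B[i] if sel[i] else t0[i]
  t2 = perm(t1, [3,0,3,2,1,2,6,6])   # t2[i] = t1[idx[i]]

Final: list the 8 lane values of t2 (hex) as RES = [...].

RES = [0x27, 0x5f, 0x27, 0x61, 0x54, 0x61, 0x6d, 0x6d]

  t0: 5f 8c aa 27 36 ee 6d d5
  t1: 5f 54 61 27 52 03 6d 4a
  t2: 27 5f 27 61 54 61 6d 6d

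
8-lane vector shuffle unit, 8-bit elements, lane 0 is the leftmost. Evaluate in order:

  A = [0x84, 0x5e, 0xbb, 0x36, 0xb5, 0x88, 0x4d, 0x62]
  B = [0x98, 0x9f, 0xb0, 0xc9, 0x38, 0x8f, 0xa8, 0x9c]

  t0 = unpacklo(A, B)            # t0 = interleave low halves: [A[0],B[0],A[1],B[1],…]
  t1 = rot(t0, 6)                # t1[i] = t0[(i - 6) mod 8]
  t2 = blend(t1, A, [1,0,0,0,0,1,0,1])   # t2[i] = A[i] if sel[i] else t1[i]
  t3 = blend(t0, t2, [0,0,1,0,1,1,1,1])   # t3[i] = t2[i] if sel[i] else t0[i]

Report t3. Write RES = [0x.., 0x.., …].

RES = [0x84, 0x98, 0xbb, 0x9f, 0x36, 0x88, 0x84, 0x62]

  t0: 84 98 5e 9f bb b0 36 c9
  t1: 5e 9f bb b0 36 c9 84 98
  t2: 84 9f bb b0 36 88 84 62
  t3: 84 98 bb 9f 36 88 84 62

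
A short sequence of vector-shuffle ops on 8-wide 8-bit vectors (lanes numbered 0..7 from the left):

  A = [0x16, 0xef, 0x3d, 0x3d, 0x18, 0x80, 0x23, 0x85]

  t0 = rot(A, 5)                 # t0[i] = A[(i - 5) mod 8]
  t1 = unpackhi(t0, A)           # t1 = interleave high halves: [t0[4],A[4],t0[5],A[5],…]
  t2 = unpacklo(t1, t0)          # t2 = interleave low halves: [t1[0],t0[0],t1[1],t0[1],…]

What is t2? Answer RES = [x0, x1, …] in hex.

RES = [0x85, 0x3d, 0x18, 0x18, 0x16, 0x80, 0x80, 0x23]

t0 = [0x3d, 0x18, 0x80, 0x23, 0x85, 0x16, 0xef, 0x3d]
t1 = [0x85, 0x18, 0x16, 0x80, 0xef, 0x23, 0x3d, 0x85]
t2 = [0x85, 0x3d, 0x18, 0x18, 0x16, 0x80, 0x80, 0x23]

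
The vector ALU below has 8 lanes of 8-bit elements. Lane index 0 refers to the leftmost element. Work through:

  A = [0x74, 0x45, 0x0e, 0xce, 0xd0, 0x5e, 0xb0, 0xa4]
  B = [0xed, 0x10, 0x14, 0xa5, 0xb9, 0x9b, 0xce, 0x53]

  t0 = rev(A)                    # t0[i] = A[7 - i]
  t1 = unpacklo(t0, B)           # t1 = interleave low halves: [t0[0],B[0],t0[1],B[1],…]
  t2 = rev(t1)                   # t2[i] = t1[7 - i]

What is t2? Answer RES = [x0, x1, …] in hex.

→ t0 |a4|b0|5e|d0|ce|0e|45|74|
→ t1 |a4|ed|b0|10|5e|14|d0|a5|
→ t2 |a5|d0|14|5e|10|b0|ed|a4|

RES = [0xa5, 0xd0, 0x14, 0x5e, 0x10, 0xb0, 0xed, 0xa4]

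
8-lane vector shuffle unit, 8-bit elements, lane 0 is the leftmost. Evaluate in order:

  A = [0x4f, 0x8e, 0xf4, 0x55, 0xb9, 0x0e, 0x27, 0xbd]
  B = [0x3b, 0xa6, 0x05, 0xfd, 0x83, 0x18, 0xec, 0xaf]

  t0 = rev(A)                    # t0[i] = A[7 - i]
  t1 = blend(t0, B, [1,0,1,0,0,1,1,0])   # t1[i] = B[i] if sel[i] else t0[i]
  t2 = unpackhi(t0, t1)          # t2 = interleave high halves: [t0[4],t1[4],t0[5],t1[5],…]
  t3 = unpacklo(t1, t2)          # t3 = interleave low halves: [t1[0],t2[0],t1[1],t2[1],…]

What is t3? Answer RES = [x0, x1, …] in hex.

RES = [ 0x3b  0x55  0x27  0x55  0x05  0xf4  0xb9  0x18 ]

→ t0 |bd|27|0e|b9|55|f4|8e|4f|
→ t1 |3b|27|05|b9|55|18|ec|4f|
→ t2 |55|55|f4|18|8e|ec|4f|4f|
→ t3 |3b|55|27|55|05|f4|b9|18|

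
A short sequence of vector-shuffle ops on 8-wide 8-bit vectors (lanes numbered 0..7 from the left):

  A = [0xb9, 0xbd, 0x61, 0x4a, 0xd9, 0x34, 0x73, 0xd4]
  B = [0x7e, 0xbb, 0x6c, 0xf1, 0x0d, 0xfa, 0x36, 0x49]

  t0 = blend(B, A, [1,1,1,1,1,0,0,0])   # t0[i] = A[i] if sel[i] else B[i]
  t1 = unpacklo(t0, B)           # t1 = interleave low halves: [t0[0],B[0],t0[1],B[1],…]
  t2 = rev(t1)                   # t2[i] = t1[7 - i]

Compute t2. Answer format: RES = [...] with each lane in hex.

t0 = [0xb9, 0xbd, 0x61, 0x4a, 0xd9, 0xfa, 0x36, 0x49]
t1 = [0xb9, 0x7e, 0xbd, 0xbb, 0x61, 0x6c, 0x4a, 0xf1]
t2 = [0xf1, 0x4a, 0x6c, 0x61, 0xbb, 0xbd, 0x7e, 0xb9]

RES = [0xf1, 0x4a, 0x6c, 0x61, 0xbb, 0xbd, 0x7e, 0xb9]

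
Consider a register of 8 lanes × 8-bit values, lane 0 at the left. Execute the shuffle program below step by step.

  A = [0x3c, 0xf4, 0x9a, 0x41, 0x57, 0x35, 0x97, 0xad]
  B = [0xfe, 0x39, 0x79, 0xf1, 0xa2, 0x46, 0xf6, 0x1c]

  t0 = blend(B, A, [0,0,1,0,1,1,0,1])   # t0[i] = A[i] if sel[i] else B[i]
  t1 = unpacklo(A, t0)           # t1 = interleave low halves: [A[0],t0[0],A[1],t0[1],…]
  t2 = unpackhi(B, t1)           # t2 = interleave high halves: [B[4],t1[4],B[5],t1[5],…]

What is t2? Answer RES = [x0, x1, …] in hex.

RES = [0xa2, 0x9a, 0x46, 0x9a, 0xf6, 0x41, 0x1c, 0xf1]

t0 = [0xfe, 0x39, 0x9a, 0xf1, 0x57, 0x35, 0xf6, 0xad]
t1 = [0x3c, 0xfe, 0xf4, 0x39, 0x9a, 0x9a, 0x41, 0xf1]
t2 = [0xa2, 0x9a, 0x46, 0x9a, 0xf6, 0x41, 0x1c, 0xf1]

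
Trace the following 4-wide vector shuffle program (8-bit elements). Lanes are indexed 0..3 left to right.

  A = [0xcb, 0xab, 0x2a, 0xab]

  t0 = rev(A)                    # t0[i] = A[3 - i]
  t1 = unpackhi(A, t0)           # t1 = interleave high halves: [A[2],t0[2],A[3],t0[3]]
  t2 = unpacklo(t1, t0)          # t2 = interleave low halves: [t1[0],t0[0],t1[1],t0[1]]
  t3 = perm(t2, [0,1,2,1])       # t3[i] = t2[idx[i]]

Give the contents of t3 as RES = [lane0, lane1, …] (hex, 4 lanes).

t0 = [0xab, 0x2a, 0xab, 0xcb]
t1 = [0x2a, 0xab, 0xab, 0xcb]
t2 = [0x2a, 0xab, 0xab, 0x2a]
t3 = [0x2a, 0xab, 0xab, 0xab]

RES = [ 0x2a  0xab  0xab  0xab ]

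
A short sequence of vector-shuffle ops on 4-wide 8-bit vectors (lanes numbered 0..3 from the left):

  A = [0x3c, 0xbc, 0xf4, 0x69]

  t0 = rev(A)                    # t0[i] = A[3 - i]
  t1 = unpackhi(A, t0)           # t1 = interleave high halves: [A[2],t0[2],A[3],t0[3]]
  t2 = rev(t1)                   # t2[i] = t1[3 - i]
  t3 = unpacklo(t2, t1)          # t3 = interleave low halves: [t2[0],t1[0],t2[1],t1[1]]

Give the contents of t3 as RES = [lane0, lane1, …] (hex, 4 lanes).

  t0: 69 f4 bc 3c
  t1: f4 bc 69 3c
  t2: 3c 69 bc f4
  t3: 3c f4 69 bc

RES = [0x3c, 0xf4, 0x69, 0xbc]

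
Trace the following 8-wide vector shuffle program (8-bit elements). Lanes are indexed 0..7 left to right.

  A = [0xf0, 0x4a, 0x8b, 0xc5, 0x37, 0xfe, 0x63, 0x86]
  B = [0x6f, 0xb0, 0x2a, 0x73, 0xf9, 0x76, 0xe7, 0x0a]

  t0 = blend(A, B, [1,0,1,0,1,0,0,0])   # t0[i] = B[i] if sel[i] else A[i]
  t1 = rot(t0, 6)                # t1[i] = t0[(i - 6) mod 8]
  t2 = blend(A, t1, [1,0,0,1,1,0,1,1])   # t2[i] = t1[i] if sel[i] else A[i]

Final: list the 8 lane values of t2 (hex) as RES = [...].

RES = [ 0x2a  0x4a  0x8b  0xfe  0x63  0xfe  0x6f  0x4a ]

  t0: 6f 4a 2a c5 f9 fe 63 86
  t1: 2a c5 f9 fe 63 86 6f 4a
  t2: 2a 4a 8b fe 63 fe 6f 4a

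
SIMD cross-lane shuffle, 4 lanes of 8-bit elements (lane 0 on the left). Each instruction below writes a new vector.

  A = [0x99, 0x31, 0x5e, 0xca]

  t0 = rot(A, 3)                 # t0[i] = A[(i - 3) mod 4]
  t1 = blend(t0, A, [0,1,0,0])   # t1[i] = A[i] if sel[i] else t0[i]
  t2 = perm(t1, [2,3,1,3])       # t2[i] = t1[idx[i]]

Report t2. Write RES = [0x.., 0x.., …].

t0 = [0x31, 0x5e, 0xca, 0x99]
t1 = [0x31, 0x31, 0xca, 0x99]
t2 = [0xca, 0x99, 0x31, 0x99]

RES = [0xca, 0x99, 0x31, 0x99]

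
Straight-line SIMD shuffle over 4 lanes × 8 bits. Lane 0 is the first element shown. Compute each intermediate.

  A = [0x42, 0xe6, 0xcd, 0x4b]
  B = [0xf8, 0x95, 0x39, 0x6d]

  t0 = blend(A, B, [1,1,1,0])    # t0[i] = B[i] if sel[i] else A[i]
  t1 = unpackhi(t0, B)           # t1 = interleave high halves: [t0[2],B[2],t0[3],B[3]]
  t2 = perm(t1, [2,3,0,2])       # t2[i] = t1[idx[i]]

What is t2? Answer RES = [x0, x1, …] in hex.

RES = [0x4b, 0x6d, 0x39, 0x4b]

t0 = [0xf8, 0x95, 0x39, 0x4b]
t1 = [0x39, 0x39, 0x4b, 0x6d]
t2 = [0x4b, 0x6d, 0x39, 0x4b]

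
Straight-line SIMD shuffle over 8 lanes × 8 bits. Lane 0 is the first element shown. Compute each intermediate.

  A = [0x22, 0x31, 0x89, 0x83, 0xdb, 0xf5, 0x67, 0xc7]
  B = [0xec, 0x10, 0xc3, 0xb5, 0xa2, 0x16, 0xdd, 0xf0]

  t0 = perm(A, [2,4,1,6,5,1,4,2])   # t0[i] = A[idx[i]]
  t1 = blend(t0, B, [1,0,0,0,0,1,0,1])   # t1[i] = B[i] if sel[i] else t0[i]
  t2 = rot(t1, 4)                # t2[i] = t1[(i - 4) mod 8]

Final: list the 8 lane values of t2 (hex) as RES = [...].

RES = [0xf5, 0x16, 0xdb, 0xf0, 0xec, 0xdb, 0x31, 0x67]

  t0: 89 db 31 67 f5 31 db 89
  t1: ec db 31 67 f5 16 db f0
  t2: f5 16 db f0 ec db 31 67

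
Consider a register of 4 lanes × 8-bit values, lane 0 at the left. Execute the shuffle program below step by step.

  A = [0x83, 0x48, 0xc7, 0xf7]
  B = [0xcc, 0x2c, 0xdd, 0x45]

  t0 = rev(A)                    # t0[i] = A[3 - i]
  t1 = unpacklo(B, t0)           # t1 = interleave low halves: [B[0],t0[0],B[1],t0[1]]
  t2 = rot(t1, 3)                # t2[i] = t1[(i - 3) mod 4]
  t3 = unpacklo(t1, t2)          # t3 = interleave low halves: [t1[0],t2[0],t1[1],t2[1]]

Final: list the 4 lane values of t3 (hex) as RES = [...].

RES = [ 0xcc  0xf7  0xf7  0x2c ]

  t0: f7 c7 48 83
  t1: cc f7 2c c7
  t2: f7 2c c7 cc
  t3: cc f7 f7 2c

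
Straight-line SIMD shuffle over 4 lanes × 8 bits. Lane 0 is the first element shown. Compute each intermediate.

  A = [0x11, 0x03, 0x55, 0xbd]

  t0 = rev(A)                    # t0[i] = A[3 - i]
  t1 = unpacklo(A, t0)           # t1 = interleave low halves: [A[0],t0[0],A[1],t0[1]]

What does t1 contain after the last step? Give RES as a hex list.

→ t0 |bd|55|03|11|
→ t1 |11|bd|03|55|

RES = [0x11, 0xbd, 0x03, 0x55]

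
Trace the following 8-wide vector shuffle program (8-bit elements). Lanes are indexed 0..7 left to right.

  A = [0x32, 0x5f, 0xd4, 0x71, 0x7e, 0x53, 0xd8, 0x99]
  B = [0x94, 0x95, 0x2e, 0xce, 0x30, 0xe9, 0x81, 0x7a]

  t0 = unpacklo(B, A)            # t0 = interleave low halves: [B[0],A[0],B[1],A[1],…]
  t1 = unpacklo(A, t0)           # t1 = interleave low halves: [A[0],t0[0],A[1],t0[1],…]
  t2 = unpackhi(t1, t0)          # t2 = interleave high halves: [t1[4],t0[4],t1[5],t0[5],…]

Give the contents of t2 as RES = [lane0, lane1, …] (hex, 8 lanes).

t0 = [0x94, 0x32, 0x95, 0x5f, 0x2e, 0xd4, 0xce, 0x71]
t1 = [0x32, 0x94, 0x5f, 0x32, 0xd4, 0x95, 0x71, 0x5f]
t2 = [0xd4, 0x2e, 0x95, 0xd4, 0x71, 0xce, 0x5f, 0x71]

RES = [ 0xd4  0x2e  0x95  0xd4  0x71  0xce  0x5f  0x71 ]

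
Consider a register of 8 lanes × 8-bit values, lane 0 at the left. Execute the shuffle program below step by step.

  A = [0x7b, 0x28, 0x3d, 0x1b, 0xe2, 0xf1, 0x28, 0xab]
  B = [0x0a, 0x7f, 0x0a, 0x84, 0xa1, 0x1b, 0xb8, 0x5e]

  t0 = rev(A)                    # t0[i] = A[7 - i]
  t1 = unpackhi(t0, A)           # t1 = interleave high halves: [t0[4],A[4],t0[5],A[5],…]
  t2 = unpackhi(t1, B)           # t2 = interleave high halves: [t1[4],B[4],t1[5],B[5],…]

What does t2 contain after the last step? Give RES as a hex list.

RES = [0x28, 0xa1, 0x28, 0x1b, 0x7b, 0xb8, 0xab, 0x5e]

t0 = [0xab, 0x28, 0xf1, 0xe2, 0x1b, 0x3d, 0x28, 0x7b]
t1 = [0x1b, 0xe2, 0x3d, 0xf1, 0x28, 0x28, 0x7b, 0xab]
t2 = [0x28, 0xa1, 0x28, 0x1b, 0x7b, 0xb8, 0xab, 0x5e]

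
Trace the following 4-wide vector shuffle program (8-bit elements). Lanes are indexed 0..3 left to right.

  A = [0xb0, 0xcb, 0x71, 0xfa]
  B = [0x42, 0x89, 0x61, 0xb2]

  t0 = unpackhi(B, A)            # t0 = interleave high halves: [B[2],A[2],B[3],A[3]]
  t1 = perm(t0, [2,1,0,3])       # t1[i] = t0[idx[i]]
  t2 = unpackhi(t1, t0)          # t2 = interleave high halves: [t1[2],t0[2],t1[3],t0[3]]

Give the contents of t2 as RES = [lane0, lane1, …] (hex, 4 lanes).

RES = [0x61, 0xb2, 0xfa, 0xfa]

t0 = [0x61, 0x71, 0xb2, 0xfa]
t1 = [0xb2, 0x71, 0x61, 0xfa]
t2 = [0x61, 0xb2, 0xfa, 0xfa]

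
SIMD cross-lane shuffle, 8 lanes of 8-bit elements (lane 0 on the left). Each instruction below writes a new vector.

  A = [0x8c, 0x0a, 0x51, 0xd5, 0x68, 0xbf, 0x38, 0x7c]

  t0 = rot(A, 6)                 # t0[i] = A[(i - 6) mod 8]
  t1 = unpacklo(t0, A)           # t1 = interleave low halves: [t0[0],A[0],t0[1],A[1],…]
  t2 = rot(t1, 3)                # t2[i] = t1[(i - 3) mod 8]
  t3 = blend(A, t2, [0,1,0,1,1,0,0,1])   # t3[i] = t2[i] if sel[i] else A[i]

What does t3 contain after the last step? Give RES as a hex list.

RES = [0x8c, 0xbf, 0x51, 0x51, 0x8c, 0xbf, 0x38, 0x68]

  t0: 51 d5 68 bf 38 7c 8c 0a
  t1: 51 8c d5 0a 68 51 bf d5
  t2: 51 bf d5 51 8c d5 0a 68
  t3: 8c bf 51 51 8c bf 38 68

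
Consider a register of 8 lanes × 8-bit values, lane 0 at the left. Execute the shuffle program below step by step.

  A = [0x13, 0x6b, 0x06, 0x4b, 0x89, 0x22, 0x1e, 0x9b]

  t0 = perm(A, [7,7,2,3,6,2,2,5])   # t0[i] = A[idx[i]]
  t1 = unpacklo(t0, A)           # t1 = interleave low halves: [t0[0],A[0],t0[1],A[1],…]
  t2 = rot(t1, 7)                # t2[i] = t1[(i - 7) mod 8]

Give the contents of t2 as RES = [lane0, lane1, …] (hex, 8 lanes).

t0 = [0x9b, 0x9b, 0x06, 0x4b, 0x1e, 0x06, 0x06, 0x22]
t1 = [0x9b, 0x13, 0x9b, 0x6b, 0x06, 0x06, 0x4b, 0x4b]
t2 = [0x13, 0x9b, 0x6b, 0x06, 0x06, 0x4b, 0x4b, 0x9b]

RES = [ 0x13  0x9b  0x6b  0x06  0x06  0x4b  0x4b  0x9b ]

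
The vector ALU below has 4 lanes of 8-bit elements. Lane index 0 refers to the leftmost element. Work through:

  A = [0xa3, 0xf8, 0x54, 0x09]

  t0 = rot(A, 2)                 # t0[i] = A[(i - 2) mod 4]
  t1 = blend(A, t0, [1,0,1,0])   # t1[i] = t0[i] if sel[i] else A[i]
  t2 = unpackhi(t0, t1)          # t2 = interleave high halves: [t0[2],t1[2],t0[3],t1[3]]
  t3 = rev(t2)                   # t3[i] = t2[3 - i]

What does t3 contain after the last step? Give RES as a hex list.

  t0: 54 09 a3 f8
  t1: 54 f8 a3 09
  t2: a3 a3 f8 09
  t3: 09 f8 a3 a3

RES = [ 0x09  0xf8  0xa3  0xa3 ]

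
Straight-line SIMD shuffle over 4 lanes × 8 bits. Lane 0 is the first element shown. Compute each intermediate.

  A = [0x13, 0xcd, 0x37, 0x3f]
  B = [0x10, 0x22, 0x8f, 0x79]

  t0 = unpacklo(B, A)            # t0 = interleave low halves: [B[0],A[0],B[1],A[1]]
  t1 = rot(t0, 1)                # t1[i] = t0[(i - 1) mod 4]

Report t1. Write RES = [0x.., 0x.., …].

t0 = [0x10, 0x13, 0x22, 0xcd]
t1 = [0xcd, 0x10, 0x13, 0x22]

RES = [ 0xcd  0x10  0x13  0x22 ]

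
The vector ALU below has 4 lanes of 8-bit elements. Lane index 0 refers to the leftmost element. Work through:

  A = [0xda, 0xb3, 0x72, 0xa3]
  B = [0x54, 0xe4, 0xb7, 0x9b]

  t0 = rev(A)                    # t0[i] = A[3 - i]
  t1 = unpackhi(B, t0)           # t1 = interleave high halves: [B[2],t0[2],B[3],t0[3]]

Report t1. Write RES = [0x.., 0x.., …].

t0 = [0xa3, 0x72, 0xb3, 0xda]
t1 = [0xb7, 0xb3, 0x9b, 0xda]

RES = [0xb7, 0xb3, 0x9b, 0xda]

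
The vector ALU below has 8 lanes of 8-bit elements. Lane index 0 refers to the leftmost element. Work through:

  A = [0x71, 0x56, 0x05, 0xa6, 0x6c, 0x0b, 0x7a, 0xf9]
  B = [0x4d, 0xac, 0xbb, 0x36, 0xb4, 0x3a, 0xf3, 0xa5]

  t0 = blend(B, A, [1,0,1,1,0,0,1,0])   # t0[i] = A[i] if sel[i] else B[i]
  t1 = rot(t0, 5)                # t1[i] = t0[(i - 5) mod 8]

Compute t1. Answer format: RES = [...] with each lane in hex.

→ t0 |71|ac|05|a6|b4|3a|7a|a5|
→ t1 |a6|b4|3a|7a|a5|71|ac|05|

RES = [0xa6, 0xb4, 0x3a, 0x7a, 0xa5, 0x71, 0xac, 0x05]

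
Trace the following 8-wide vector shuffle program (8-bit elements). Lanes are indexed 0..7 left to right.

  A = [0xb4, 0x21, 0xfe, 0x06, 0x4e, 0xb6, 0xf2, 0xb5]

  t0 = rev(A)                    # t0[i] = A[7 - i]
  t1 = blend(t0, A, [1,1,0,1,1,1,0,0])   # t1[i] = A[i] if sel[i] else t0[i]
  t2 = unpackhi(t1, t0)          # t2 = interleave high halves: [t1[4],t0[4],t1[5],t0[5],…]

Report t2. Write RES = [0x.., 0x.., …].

RES = [0x4e, 0x06, 0xb6, 0xfe, 0x21, 0x21, 0xb4, 0xb4]

t0 = [0xb5, 0xf2, 0xb6, 0x4e, 0x06, 0xfe, 0x21, 0xb4]
t1 = [0xb4, 0x21, 0xb6, 0x06, 0x4e, 0xb6, 0x21, 0xb4]
t2 = [0x4e, 0x06, 0xb6, 0xfe, 0x21, 0x21, 0xb4, 0xb4]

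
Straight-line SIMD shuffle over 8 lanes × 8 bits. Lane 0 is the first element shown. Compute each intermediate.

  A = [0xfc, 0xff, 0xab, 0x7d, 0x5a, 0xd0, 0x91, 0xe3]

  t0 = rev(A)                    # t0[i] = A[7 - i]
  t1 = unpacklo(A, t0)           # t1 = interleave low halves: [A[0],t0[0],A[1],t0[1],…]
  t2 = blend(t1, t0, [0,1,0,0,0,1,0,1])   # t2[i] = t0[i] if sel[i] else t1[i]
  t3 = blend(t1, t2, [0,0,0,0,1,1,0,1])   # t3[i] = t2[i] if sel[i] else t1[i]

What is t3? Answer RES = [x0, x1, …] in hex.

RES = [0xfc, 0xe3, 0xff, 0x91, 0xab, 0xab, 0x7d, 0xfc]

t0 = [0xe3, 0x91, 0xd0, 0x5a, 0x7d, 0xab, 0xff, 0xfc]
t1 = [0xfc, 0xe3, 0xff, 0x91, 0xab, 0xd0, 0x7d, 0x5a]
t2 = [0xfc, 0x91, 0xff, 0x91, 0xab, 0xab, 0x7d, 0xfc]
t3 = [0xfc, 0xe3, 0xff, 0x91, 0xab, 0xab, 0x7d, 0xfc]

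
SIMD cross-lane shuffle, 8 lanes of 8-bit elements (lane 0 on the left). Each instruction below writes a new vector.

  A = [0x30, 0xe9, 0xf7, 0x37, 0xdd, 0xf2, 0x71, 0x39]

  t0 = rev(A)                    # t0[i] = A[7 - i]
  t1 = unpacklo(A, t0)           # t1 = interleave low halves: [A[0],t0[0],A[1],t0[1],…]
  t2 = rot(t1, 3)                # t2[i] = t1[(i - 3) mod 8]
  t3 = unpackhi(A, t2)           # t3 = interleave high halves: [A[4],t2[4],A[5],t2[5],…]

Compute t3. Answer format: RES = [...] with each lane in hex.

t0 = [0x39, 0x71, 0xf2, 0xdd, 0x37, 0xf7, 0xe9, 0x30]
t1 = [0x30, 0x39, 0xe9, 0x71, 0xf7, 0xf2, 0x37, 0xdd]
t2 = [0xf2, 0x37, 0xdd, 0x30, 0x39, 0xe9, 0x71, 0xf7]
t3 = [0xdd, 0x39, 0xf2, 0xe9, 0x71, 0x71, 0x39, 0xf7]

RES = [0xdd, 0x39, 0xf2, 0xe9, 0x71, 0x71, 0x39, 0xf7]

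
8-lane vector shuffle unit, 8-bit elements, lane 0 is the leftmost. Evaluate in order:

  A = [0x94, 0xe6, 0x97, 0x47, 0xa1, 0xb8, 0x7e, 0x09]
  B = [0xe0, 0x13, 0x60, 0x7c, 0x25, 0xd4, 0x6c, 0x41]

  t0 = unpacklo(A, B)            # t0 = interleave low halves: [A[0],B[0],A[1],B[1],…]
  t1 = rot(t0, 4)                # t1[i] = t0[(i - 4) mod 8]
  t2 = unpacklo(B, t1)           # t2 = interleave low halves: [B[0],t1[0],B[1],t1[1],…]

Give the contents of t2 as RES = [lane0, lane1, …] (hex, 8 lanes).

RES = [ 0xe0  0x97  0x13  0x60  0x60  0x47  0x7c  0x7c ]

→ t0 |94|e0|e6|13|97|60|47|7c|
→ t1 |97|60|47|7c|94|e0|e6|13|
→ t2 |e0|97|13|60|60|47|7c|7c|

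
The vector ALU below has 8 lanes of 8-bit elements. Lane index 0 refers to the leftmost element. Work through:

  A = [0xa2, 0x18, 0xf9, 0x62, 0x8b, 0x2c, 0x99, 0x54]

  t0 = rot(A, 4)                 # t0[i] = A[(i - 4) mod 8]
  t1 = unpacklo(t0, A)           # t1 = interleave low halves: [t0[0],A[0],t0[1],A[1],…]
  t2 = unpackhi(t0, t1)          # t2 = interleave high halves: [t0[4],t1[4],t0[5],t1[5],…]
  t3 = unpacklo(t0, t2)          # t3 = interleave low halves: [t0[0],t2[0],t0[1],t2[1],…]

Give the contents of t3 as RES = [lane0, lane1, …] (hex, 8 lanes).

  t0: 8b 2c 99 54 a2 18 f9 62
  t1: 8b a2 2c 18 99 f9 54 62
  t2: a2 99 18 f9 f9 54 62 62
  t3: 8b a2 2c 99 99 18 54 f9

RES = [0x8b, 0xa2, 0x2c, 0x99, 0x99, 0x18, 0x54, 0xf9]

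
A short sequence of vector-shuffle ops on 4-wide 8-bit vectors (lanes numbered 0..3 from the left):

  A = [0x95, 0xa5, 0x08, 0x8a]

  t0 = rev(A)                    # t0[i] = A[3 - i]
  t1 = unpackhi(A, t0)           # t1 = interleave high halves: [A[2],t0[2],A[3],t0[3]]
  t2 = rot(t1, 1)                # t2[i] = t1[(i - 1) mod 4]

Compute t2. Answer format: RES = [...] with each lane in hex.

t0 = [0x8a, 0x08, 0xa5, 0x95]
t1 = [0x08, 0xa5, 0x8a, 0x95]
t2 = [0x95, 0x08, 0xa5, 0x8a]

RES = [ 0x95  0x08  0xa5  0x8a ]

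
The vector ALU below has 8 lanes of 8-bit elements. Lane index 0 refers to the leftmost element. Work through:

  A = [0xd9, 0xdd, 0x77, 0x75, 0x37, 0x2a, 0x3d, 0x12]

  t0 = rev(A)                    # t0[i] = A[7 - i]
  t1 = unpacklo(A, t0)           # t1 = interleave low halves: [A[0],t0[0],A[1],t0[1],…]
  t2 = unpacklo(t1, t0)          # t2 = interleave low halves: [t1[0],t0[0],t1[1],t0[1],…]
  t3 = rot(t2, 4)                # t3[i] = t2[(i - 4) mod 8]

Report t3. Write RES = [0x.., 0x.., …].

  t0: 12 3d 2a 37 75 77 dd d9
  t1: d9 12 dd 3d 77 2a 75 37
  t2: d9 12 12 3d dd 2a 3d 37
  t3: dd 2a 3d 37 d9 12 12 3d

RES = [0xdd, 0x2a, 0x3d, 0x37, 0xd9, 0x12, 0x12, 0x3d]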